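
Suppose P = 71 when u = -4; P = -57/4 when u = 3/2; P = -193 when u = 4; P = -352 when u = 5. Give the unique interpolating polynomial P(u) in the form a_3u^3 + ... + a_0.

Newton's divided differences:
P[-4,3/2] = (-57/4 - 71) / (3/2 - (-4)) = -31/2
P[3/2,4] = (-193 - (-57/4)) / (4 - 3/2) = -143/2
P[4,5] = (-352 - (-193)) / (5 - 4) = -159
P[-4,3/2,4] = (-143/2 - (-31/2)) / (4 - (-4)) = -7
P[3/2,4,5] = (-159 - (-143/2)) / (5 - 3/2) = -25
P[-4,3/2,4,5] = (-25 - (-7)) / (5 - (-4)) = -2
P(u) = 71 + (-31/2)·(u + 4) + (-7)·(u + 4)(u - 3/2) + (-2)·(u + 4)(u - 3/2)(u - 4)
Expanding: P(u) = -2u^3 - 4u^2 - u + 3

P(u) = -2u^3 - 4u^2 - u + 3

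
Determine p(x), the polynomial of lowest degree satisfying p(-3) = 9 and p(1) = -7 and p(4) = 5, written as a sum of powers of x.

Newton's divided differences:
p[-3,1] = (-7 - 9) / (1 - (-3)) = -4
p[1,4] = (5 - (-7)) / (4 - 1) = 4
p[-3,1,4] = (4 - (-4)) / (4 - (-3)) = 8/7
p(x) = 9 + (-4)·(x + 3) + (8/7)·(x + 3)(x - 1)
Expanding: p(x) = (8/7)x^2 - (12/7)x - 45/7

p(x) = (8/7)x^2 - (12/7)x - 45/7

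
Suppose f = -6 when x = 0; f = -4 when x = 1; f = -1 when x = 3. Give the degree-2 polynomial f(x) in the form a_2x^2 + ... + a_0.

Newton's divided differences:
f[0,1] = (-4 - (-6)) / (1 - 0) = 2
f[1,3] = (-1 - (-4)) / (3 - 1) = 3/2
f[0,1,3] = (3/2 - 2) / (3 - 0) = -1/6
f(x) = -6 + 2·x + (-1/6)·x(x - 1)
Expanding: f(x) = -(1/6)x^2 + (13/6)x - 6

f(x) = -(1/6)x^2 + (13/6)x - 6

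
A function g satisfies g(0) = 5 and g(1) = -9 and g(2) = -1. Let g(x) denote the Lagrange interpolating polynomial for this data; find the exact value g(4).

L_0(4) = (3)·(2)/[(-1)·(-2)] = 3
L_1(4) = (4)·(2)/[(1)·(-1)] = -8
L_2(4) = (4)·(3)/[(2)·(1)] = 6
Sum: 5·(3) + (-9)·(-8) + (-1)·(6) = 81

81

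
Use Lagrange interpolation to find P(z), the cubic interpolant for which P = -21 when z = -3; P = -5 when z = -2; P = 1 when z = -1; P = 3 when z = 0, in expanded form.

L_0(z) = (z + 2)(z + 1)z / [-6] = -(1/6)z^3 - (1/2)z^2 - (1/3)z
L_1(z) = (z + 3)(z + 1)z / [2] = (1/2)z^3 + 2z^2 + (3/2)z
L_2(z) = (z + 3)(z + 2)z / [-2] = -(1/2)z^3 - (5/2)z^2 - 3z
L_3(z) = (z + 3)(z + 2)(z + 1) / [6] = (1/6)z^3 + z^2 + (11/6)z + 1
P(z) = (-21)·L_0 + (-5)·L_1 + 1·L_2 + 3·L_3
  (-21)·L_0(z) = (7/2)z^3 + (21/2)z^2 + 7z
  (-5)·L_1(z) = -(5/2)z^3 - 10z^2 - (15/2)z
  1·L_2(z) = -(1/2)z^3 - (5/2)z^2 - 3z
  3·L_3(z) = (1/2)z^3 + 3z^2 + (11/2)z + 3
Adding term by term: z^3 + z^2 + 2z + 3

P(z) = z^3 + z^2 + 2z + 3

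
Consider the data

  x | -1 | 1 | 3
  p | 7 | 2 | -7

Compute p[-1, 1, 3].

p[-1,1] = (2 - 7) / (1 - (-1)) = -5/2
p[1,3] = (-7 - 2) / (3 - 1) = -9/2
p[-1,1,3] = (-9/2 - (-5/2)) / (3 - (-1)) = -1/2

-1/2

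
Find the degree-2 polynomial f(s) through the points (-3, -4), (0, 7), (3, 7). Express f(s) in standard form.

Newton's divided differences:
f[-3,0] = (7 - (-4)) / (0 - (-3)) = 11/3
f[0,3] = (7 - 7) / (3 - 0) = 0
f[-3,0,3] = (0 - 11/3) / (3 - (-3)) = -11/18
f(s) = -4 + (11/3)·(s + 3) + (-11/18)·(s + 3)s
Expanding: f(s) = -(11/18)s^2 + (11/6)s + 7

f(s) = -(11/18)s^2 + (11/6)s + 7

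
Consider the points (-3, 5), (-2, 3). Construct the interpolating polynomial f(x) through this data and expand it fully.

Build the Lagrange basis polynomials:
L_0(x) = (x + 2) / [-1] = -x - 2
L_1(x) = (x + 3) / [1] = x + 3
f(x) = 5·L_0 + 3·L_1
  5·L_0(x) = -5x - 10
  3·L_1(x) = 3x + 9
Adding term by term: -2x - 1

f(x) = -2x - 1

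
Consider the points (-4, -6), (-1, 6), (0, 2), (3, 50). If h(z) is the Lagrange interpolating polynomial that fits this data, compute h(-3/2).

L_0(-3/2) = (-1/2)·(-3/2)·(-9/2)/[(-3)·(-4)·(-7)] = 9/224
L_1(-3/2) = (5/2)·(-3/2)·(-9/2)/[(3)·(-1)·(-4)] = 45/32
L_2(-3/2) = (5/2)·(-1/2)·(-9/2)/[(4)·(1)·(-3)] = -15/32
L_3(-3/2) = (5/2)·(-1/2)·(-3/2)/[(7)·(4)·(3)] = 5/224
Sum: (-6)·(9/224) + 6·(45/32) + 2·(-15/32) + 50·(5/224) = 67/8

67/8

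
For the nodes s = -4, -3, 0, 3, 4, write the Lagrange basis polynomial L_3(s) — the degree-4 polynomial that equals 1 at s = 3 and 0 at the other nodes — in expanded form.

L_3(s) = -(1/126)s^4 - (1/42)s^3 + (8/63)s^2 + (8/21)s

L_3(s) = (s + 4)(s + 3)s(s - 4) / [(7)·(6)·(3)·(-1)]
       = (s^4 + 3s^3 - 16s^2 - 48s) / (-126)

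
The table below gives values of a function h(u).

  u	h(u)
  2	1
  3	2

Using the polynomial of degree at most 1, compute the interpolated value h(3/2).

1/2

L_0(3/2) = (-3/2)/[(-1)] = 3/2
L_1(3/2) = (-1/2)/[(1)] = -1/2
Sum: 1·(3/2) + 2·(-1/2) = 1/2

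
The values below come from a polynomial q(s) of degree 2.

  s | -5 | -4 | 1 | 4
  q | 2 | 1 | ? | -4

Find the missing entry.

-11/4

The 3 known values determine q uniquely (degree ≤ 2).
L_0(1) = (5)·(-3)/[(-1)·(-9)] = -5/3
L_1(1) = (6)·(-3)/[(1)·(-8)] = 9/4
L_2(1) = (6)·(5)/[(9)·(8)] = 5/12
Sum: 2·(-5/3) + 1·(9/4) + (-4)·(5/12) = -11/4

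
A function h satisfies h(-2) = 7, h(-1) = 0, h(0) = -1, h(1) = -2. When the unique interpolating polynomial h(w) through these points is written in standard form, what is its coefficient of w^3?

-1

The leading coefficient equals the top divided difference h[-2,-1,0,1].
h[-2,-1] = (0 - 7) / (-1 - (-2)) = -7
h[-1,0] = (-1 - 0) / (0 - (-1)) = -1
h[0,1] = (-2 - (-1)) / (1 - 0) = -1
h[-2,-1,0] = (-1 - (-7)) / (0 - (-2)) = 3
h[-1,0,1] = (-1 - (-1)) / (1 - (-1)) = 0
h[-2,-1,0,1] = (0 - 3) / (1 - (-2)) = -1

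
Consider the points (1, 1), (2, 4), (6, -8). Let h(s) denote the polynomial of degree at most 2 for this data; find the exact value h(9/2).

L_0(9/2) = (5/2)·(-3/2)/[(-1)·(-5)] = -3/4
L_1(9/2) = (7/2)·(-3/2)/[(1)·(-4)] = 21/16
L_2(9/2) = (7/2)·(5/2)/[(5)·(4)] = 7/16
Sum: 1·(-3/4) + 4·(21/16) + (-8)·(7/16) = 1

1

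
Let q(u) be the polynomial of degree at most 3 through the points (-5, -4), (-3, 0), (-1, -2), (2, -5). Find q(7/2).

-403/224

Using Newton's divided-difference form:
q[-5,-3] = (0 - (-4)) / (-3 - (-5)) = 2
q[-3,-1] = (-2 - 0) / (-1 - (-3)) = -1
q[-1,2] = (-5 - (-2)) / (2 - (-1)) = -1
q[-5,-3,-1] = (-1 - 2) / (-1 - (-5)) = -3/4
q[-3,-1,2] = (-1 - (-1)) / (2 - (-3)) = 0
q[-5,-3,-1,2] = (0 - (-3/4)) / (2 - (-5)) = 3/28
q(7/2) = -4 + 2·(17/2) + (-3/4)·(17/2)·(13/2) + (3/28)·(17/2)·(13/2)·(9/2) = -403/224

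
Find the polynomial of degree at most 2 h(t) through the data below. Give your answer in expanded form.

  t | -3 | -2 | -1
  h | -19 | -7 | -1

L_0(t) = (t + 2)(t + 1) / [2] = (1/2)t^2 + (3/2)t + 1
L_1(t) = (t + 3)(t + 1) / [-1] = -t^2 - 4t - 3
L_2(t) = (t + 3)(t + 2) / [2] = (1/2)t^2 + (5/2)t + 3
h(t) = (-19)·L_0 + (-7)·L_1 + (-1)·L_2
  (-19)·L_0(t) = -(19/2)t^2 - (57/2)t - 19
  (-7)·L_1(t) = 7t^2 + 28t + 21
  (-1)·L_2(t) = -(1/2)t^2 - (5/2)t - 3
Adding term by term: -3t^2 - 3t - 1

h(t) = -3t^2 - 3t - 1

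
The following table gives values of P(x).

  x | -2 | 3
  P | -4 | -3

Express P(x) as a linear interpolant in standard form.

P(x) = (1/5)x - 18/5

L_0(x) = (x - 3) / [-5] = -(1/5)x + 3/5
L_1(x) = (x + 2) / [5] = (1/5)x + 2/5
P(x) = (-4)·L_0 + (-3)·L_1
  (-4)·L_0(x) = (4/5)x - 12/5
  (-3)·L_1(x) = -(3/5)x - 6/5
Adding term by term: (1/5)x - 18/5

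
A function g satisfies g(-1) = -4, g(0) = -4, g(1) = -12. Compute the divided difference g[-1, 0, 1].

g[-1,0] = (-4 - (-4)) / (0 - (-1)) = 0
g[0,1] = (-12 - (-4)) / (1 - 0) = -8
g[-1,0,1] = (-8 - 0) / (1 - (-1)) = -4

-4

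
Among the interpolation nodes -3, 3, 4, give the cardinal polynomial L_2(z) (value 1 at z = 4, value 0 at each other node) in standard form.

L_2(z) = (z + 3)(z - 3) / [(7)·(1)]
       = (z^2 - 9) / (7)

L_2(z) = (1/7)z^2 - 9/7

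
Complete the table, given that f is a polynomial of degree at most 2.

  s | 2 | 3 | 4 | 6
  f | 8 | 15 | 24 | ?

48

The 3 known values determine f uniquely (degree ≤ 2).
L_0(6) = (3)·(2)/[(-1)·(-2)] = 3
L_1(6) = (4)·(2)/[(1)·(-1)] = -8
L_2(6) = (4)·(3)/[(2)·(1)] = 6
Sum: 8·(3) + 15·(-8) + 24·(6) = 48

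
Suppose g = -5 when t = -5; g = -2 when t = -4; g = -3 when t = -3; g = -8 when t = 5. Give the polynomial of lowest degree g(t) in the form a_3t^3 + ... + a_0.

g(t) = (49/240)t^3 + (9/20)t^2 - (1297/240)t - 71/4

L_0(t) = (t + 4)(t + 3)(t - 5) / [-20] = -(1/20)t^3 - (1/10)t^2 + (23/20)t + 3
L_1(t) = (t + 5)(t + 3)(t - 5) / [9] = (1/9)t^3 + (1/3)t^2 - (25/9)t - 25/3
L_2(t) = (t + 5)(t + 4)(t - 5) / [-16] = -(1/16)t^3 - (1/4)t^2 + (25/16)t + 25/4
L_3(t) = (t + 5)(t + 4)(t + 3) / [720] = (1/720)t^3 + (1/60)t^2 + (47/720)t + 1/12
g(t) = (-5)·L_0 + (-2)·L_1 + (-3)·L_2 + (-8)·L_3
  (-5)·L_0(t) = (1/4)t^3 + (1/2)t^2 - (23/4)t - 15
  (-2)·L_1(t) = -(2/9)t^3 - (2/3)t^2 + (50/9)t + 50/3
  (-3)·L_2(t) = (3/16)t^3 + (3/4)t^2 - (75/16)t - 75/4
  (-8)·L_3(t) = -(1/90)t^3 - (2/15)t^2 - (47/90)t - 2/3
Adding term by term: (49/240)t^3 + (9/20)t^2 - (1297/240)t - 71/4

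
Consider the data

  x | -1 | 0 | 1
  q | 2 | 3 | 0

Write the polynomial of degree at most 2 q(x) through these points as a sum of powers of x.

Build the Lagrange basis polynomials:
L_0(x) = x(x - 1) / [2] = (1/2)x^2 - (1/2)x
L_1(x) = (x + 1)(x - 1) / [-1] = -x^2 + 1
L_2(x) = (x + 1)x / [2] = (1/2)x^2 + (1/2)x
q(x) = 2·L_0 + 3·L_1 + 0·L_2
  2·L_0(x) = x^2 - x
  3·L_1(x) = -3x^2 + 3
  0·L_2(x) = 0
Adding term by term: -2x^2 - x + 3

q(x) = -2x^2 - x + 3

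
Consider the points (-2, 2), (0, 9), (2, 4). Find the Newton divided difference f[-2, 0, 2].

-3/2

f[-2,0] = (9 - 2) / (0 - (-2)) = 7/2
f[0,2] = (4 - 9) / (2 - 0) = -5/2
f[-2,0,2] = (-5/2 - 7/2) / (2 - (-2)) = -3/2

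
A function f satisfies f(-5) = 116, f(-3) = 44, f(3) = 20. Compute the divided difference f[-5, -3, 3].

4

f[-5,-3] = (44 - 116) / (-3 - (-5)) = -36
f[-3,3] = (20 - 44) / (3 - (-3)) = -4
f[-5,-3,3] = (-4 - (-36)) / (3 - (-5)) = 4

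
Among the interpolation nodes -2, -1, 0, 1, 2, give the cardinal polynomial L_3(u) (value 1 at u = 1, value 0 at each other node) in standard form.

L_3(u) = (u + 2)(u + 1)u(u - 2) / [(3)·(2)·(1)·(-1)]
       = (u^4 + u^3 - 4u^2 - 4u) / (-6)

L_3(u) = -(1/6)u^4 - (1/6)u^3 + (2/3)u^2 + (2/3)u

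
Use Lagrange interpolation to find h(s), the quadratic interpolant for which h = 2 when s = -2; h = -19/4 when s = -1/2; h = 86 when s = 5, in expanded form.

h(s) = 3s^2 + 3s - 4

L_0(s) = (s + 1/2)(s - 5) / [21/2] = (2/21)s^2 - (3/7)s - 5/21
L_1(s) = (s + 2)(s - 5) / [-33/4] = -(4/33)s^2 + (4/11)s + 40/33
L_2(s) = (s + 2)(s + 1/2) / [77/2] = (2/77)s^2 + (5/77)s + 2/77
h(s) = 2·L_0 + (-19/4)·L_1 + 86·L_2
  2·L_0(s) = (4/21)s^2 - (6/7)s - 10/21
  (-19/4)·L_1(s) = (19/33)s^2 - (19/11)s - 190/33
  86·L_2(s) = (172/77)s^2 + (430/77)s + 172/77
Adding term by term: 3s^2 + 3s - 4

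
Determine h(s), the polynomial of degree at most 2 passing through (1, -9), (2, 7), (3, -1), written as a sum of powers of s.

Newton's divided differences:
h[1,2] = (7 - (-9)) / (2 - 1) = 16
h[2,3] = (-1 - 7) / (3 - 2) = -8
h[1,2,3] = (-8 - 16) / (3 - 1) = -12
h(s) = -9 + 16·(s - 1) + (-12)·(s - 1)(s - 2)
Expanding: h(s) = -12s^2 + 52s - 49

h(s) = -12s^2 + 52s - 49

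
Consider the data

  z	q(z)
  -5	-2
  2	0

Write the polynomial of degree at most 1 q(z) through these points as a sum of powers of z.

Build the Lagrange basis polynomials:
L_0(z) = (z - 2) / [-7] = -(1/7)z + 2/7
L_1(z) = (z + 5) / [7] = (1/7)z + 5/7
q(z) = (-2)·L_0 + 0·L_1
  (-2)·L_0(z) = (2/7)z - 4/7
  0·L_1(z) = 0
Adding term by term: (2/7)z - 4/7

q(z) = (2/7)z - 4/7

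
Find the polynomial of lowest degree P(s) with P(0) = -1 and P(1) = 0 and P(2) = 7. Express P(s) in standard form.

Build the Lagrange basis polynomials:
L_0(s) = (s - 1)(s - 2) / [2] = (1/2)s^2 - (3/2)s + 1
L_1(s) = s(s - 2) / [-1] = -s^2 + 2s
L_2(s) = s(s - 1) / [2] = (1/2)s^2 - (1/2)s
P(s) = (-1)·L_0 + 0·L_1 + 7·L_2
  (-1)·L_0(s) = -(1/2)s^2 + (3/2)s - 1
  0·L_1(s) = 0
  7·L_2(s) = (7/2)s^2 - (7/2)s
Adding term by term: 3s^2 - 2s - 1

P(s) = 3s^2 - 2s - 1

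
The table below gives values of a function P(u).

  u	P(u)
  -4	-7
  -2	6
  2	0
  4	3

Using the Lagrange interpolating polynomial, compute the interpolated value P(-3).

95/48

Evaluate each Lagrange basis at u = -3:
L_0(-3) = (-1)·(-5)·(-7)/[(-2)·(-6)·(-8)] = 35/96
L_1(-3) = (1)·(-5)·(-7)/[(2)·(-4)·(-6)] = 35/48
L_2(-3) = (1)·(-1)·(-7)/[(6)·(4)·(-2)] = -7/48
L_3(-3) = (1)·(-1)·(-5)/[(8)·(6)·(2)] = 5/96
Sum: (-7)·(35/96) + 6·(35/48) + 0 + 3·(5/96) = 95/48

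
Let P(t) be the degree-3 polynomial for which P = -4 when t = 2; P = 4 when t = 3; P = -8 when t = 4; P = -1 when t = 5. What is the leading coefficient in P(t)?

13/2

Build the Lagrange basis polynomials:
L_0(t) = (t - 3)(t - 4)(t - 5) / [-6] = -(1/6)t^3 + 2t^2 - (47/6)t + 10
L_1(t) = (t - 2)(t - 4)(t - 5) / [2] = (1/2)t^3 - (11/2)t^2 + 19t - 20
L_2(t) = (t - 2)(t - 3)(t - 5) / [-2] = -(1/2)t^3 + 5t^2 - (31/2)t + 15
L_3(t) = (t - 2)(t - 3)(t - 4) / [6] = (1/6)t^3 - (3/2)t^2 + (13/3)t - 4
P(t) = (-4)·L_0 + 4·L_1 + (-8)·L_2 + (-1)·L_3
Only the coefficient of t^3 is needed; take it from each L_i and combine:
(-4)·(-1/6) + 4·(1/2) + (-8)·(-1/2) + (-1)·(1/6) = 13/2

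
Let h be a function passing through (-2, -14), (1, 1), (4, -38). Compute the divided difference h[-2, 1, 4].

-3

h[-2,1] = (1 - (-14)) / (1 - (-2)) = 5
h[1,4] = (-38 - 1) / (4 - 1) = -13
h[-2,1,4] = (-13 - 5) / (4 - (-2)) = -3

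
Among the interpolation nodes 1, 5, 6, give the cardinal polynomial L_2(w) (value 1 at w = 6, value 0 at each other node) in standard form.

L_2(w) = (1/5)w^2 - (6/5)w + 1

L_2(w) = (w - 1)(w - 5) / [(5)·(1)]
       = (w^2 - 6w + 5) / (5)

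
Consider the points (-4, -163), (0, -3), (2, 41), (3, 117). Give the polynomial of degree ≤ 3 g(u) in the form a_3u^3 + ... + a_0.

Newton's divided differences:
g[-4,0] = (-3 - (-163)) / (0 - (-4)) = 40
g[0,2] = (41 - (-3)) / (2 - 0) = 22
g[2,3] = (117 - 41) / (3 - 2) = 76
g[-4,0,2] = (22 - 40) / (2 - (-4)) = -3
g[0,2,3] = (76 - 22) / (3 - 0) = 18
g[-4,0,2,3] = (18 - (-3)) / (3 - (-4)) = 3
g(u) = -163 + 40·(u + 4) + (-3)·(u + 4)u + 3·(u + 4)u(u - 2)
Expanding: g(u) = 3u^3 + 3u^2 + 4u - 3

g(u) = 3u^3 + 3u^2 + 4u - 3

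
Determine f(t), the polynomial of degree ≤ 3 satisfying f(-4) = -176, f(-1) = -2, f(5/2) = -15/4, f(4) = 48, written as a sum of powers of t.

Newton's divided differences:
f[-4,-1] = (-2 - (-176)) / (-1 - (-4)) = 58
f[-1,5/2] = (-15/4 - (-2)) / (5/2 - (-1)) = -1/2
f[5/2,4] = (48 - (-15/4)) / (4 - 5/2) = 69/2
f[-4,-1,5/2] = (-1/2 - 58) / (5/2 - (-4)) = -9
f[-1,5/2,4] = (69/2 - (-1/2)) / (4 - (-1)) = 7
f[-4,-1,5/2,4] = (7 - (-9)) / (4 - (-4)) = 2
f(t) = -176 + 58·(t + 4) + (-9)·(t + 4)(t + 1) + 2·(t + 4)(t + 1)(t - 5/2)
Expanding: f(t) = 2t^3 - 4t^2 - 4t

f(t) = 2t^3 - 4t^2 - 4t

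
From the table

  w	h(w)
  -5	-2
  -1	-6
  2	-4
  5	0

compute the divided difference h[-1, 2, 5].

1/9

h[-1,2] = (-4 - (-6)) / (2 - (-1)) = 2/3
h[2,5] = (0 - (-4)) / (5 - 2) = 4/3
h[-1,2,5] = (4/3 - 2/3) / (5 - (-1)) = 1/9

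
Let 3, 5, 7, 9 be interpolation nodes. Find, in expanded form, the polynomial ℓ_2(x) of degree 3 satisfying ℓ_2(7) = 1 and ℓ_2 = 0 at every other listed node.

ℓ_2(x) = (x - 3)(x - 5)(x - 9) / [(4)·(2)·(-2)]
       = (x^3 - 17x^2 + 87x - 135) / (-16)

ℓ_2(x) = -(1/16)x^3 + (17/16)x^2 - (87/16)x + 135/16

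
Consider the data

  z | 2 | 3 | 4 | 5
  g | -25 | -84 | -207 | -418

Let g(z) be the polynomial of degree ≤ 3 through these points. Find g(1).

Using Newton's divided-difference form:
g[2,3] = (-84 - (-25)) / (3 - 2) = -59
g[3,4] = (-207 - (-84)) / (4 - 3) = -123
g[4,5] = (-418 - (-207)) / (5 - 4) = -211
g[2,3,4] = (-123 - (-59)) / (4 - 2) = -32
g[3,4,5] = (-211 - (-123)) / (5 - 3) = -44
g[2,3,4,5] = (-44 - (-32)) / (5 - 2) = -4
g(1) = -25 + (-59)·(-1) + (-32)·(-1)·(-2) + (-4)·(-1)·(-2)·(-3) = -6

-6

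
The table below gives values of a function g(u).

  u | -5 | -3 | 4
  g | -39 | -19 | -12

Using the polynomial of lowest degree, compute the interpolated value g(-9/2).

Using Newton's divided-difference form:
g[-5,-3] = (-19 - (-39)) / (-3 - (-5)) = 10
g[-3,4] = (-12 - (-19)) / (4 - (-3)) = 1
g[-5,-3,4] = (1 - 10) / (4 - (-5)) = -1
g(-9/2) = -39 + 10·(1/2) + (-1)·(1/2)·(-3/2) = -133/4

-133/4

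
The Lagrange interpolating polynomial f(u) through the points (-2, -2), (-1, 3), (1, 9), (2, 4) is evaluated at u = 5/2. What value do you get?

-29/16

Evaluate each Lagrange basis at u = 5/2:
L_0(5/2) = (7/2)·(3/2)·(1/2)/[(-1)·(-3)·(-4)] = -7/32
L_1(5/2) = (9/2)·(3/2)·(1/2)/[(1)·(-2)·(-3)] = 9/16
L_2(5/2) = (9/2)·(7/2)·(1/2)/[(3)·(2)·(-1)] = -21/16
L_3(5/2) = (9/2)·(7/2)·(3/2)/[(4)·(3)·(1)] = 63/32
Sum: (-2)·(-7/32) + 3·(9/16) + 9·(-21/16) + 4·(63/32) = -29/16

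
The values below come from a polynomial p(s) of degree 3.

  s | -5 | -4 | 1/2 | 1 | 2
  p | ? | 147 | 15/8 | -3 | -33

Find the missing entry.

The 4 known values determine p uniquely (degree ≤ 3).
Evaluate each Lagrange basis at s = -5:
L_0(-5) = (-11/2)·(-6)·(-7)/[(-9/2)·(-5)·(-6)] = 77/45
L_1(-5) = (-1)·(-6)·(-7)/[(9/2)·(-1/2)·(-3/2)] = -112/9
L_2(-5) = (-1)·(-11/2)·(-7)/[(5)·(1/2)·(-1)] = 77/5
L_3(-5) = (-1)·(-11/2)·(-6)/[(6)·(3/2)·(1)] = -11/3
Sum: 147·(77/45) + 15/8·(-112/9) + (-3)·(77/5) + (-33)·(-11/3) = 303

303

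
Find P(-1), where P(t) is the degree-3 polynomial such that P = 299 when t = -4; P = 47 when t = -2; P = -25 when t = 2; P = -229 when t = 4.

11

L_0(-1) = (1)·(-3)·(-5)/[(-2)·(-6)·(-8)] = -5/32
L_1(-1) = (3)·(-3)·(-5)/[(2)·(-4)·(-6)] = 15/16
L_2(-1) = (3)·(1)·(-5)/[(6)·(4)·(-2)] = 5/16
L_3(-1) = (3)·(1)·(-3)/[(8)·(6)·(2)] = -3/32
Sum: 299·(-5/32) + 47·(15/16) + (-25)·(5/16) + (-229)·(-3/32) = 11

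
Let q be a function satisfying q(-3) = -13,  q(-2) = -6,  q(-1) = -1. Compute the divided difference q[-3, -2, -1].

q[-3,-2] = (-6 - (-13)) / (-2 - (-3)) = 7
q[-2,-1] = (-1 - (-6)) / (-1 - (-2)) = 5
q[-3,-2,-1] = (5 - 7) / (-1 - (-3)) = -1

-1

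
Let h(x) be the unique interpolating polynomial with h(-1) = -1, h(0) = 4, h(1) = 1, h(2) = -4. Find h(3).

L_0(3) = (3)·(2)·(1)/[(-1)·(-2)·(-3)] = -1
L_1(3) = (4)·(2)·(1)/[(1)·(-1)·(-2)] = 4
L_2(3) = (4)·(3)·(1)/[(2)·(1)·(-1)] = -6
L_3(3) = (4)·(3)·(2)/[(3)·(2)·(1)] = 4
Sum: (-1)·(-1) + 4·(4) + 1·(-6) + (-4)·(4) = -5

-5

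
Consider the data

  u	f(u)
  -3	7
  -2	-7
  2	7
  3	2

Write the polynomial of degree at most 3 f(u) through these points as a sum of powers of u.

Build the Lagrange basis polynomials:
L_0(u) = (u + 2)(u - 2)(u - 3) / [-30] = -(1/30)u^3 + (1/10)u^2 + (2/15)u - 2/5
L_1(u) = (u + 3)(u - 2)(u - 3) / [20] = (1/20)u^3 - (1/10)u^2 - (9/20)u + 9/10
L_2(u) = (u + 3)(u + 2)(u - 3) / [-20] = -(1/20)u^3 - (1/10)u^2 + (9/20)u + 9/10
L_3(u) = (u + 3)(u + 2)(u - 2) / [30] = (1/30)u^3 + (1/10)u^2 - (2/15)u - 2/5
f(u) = 7·L_0 + (-7)·L_1 + 7·L_2 + 2·L_3
  7·L_0(u) = -(7/30)u^3 + (7/10)u^2 + (14/15)u - 14/5
  (-7)·L_1(u) = -(7/20)u^3 + (7/10)u^2 + (63/20)u - 63/10
  7·L_2(u) = -(7/20)u^3 - (7/10)u^2 + (63/20)u + 63/10
  2·L_3(u) = (1/15)u^3 + (1/5)u^2 - (4/15)u - 4/5
Adding term by term: -(13/15)u^3 + (9/10)u^2 + (209/30)u - 18/5

f(u) = -(13/15)u^3 + (9/10)u^2 + (209/30)u - 18/5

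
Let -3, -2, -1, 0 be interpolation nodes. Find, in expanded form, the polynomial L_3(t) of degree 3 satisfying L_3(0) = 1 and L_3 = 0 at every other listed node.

L_3(t) = (t + 3)(t + 2)(t + 1) / [(3)·(2)·(1)]
       = (t^3 + 6t^2 + 11t + 6) / (6)

L_3(t) = (1/6)t^3 + t^2 + (11/6)t + 1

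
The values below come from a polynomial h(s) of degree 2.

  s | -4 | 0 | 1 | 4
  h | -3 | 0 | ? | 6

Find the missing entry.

39/32

The 3 known values determine h uniquely (degree ≤ 2).
Evaluate each Lagrange basis at s = 1:
L_0(1) = (1)·(-3)/[(-4)·(-8)] = -3/32
L_1(1) = (5)·(-3)/[(4)·(-4)] = 15/16
L_2(1) = (5)·(1)/[(8)·(4)] = 5/32
Sum: (-3)·(-3/32) + 0 + 6·(5/32) = 39/32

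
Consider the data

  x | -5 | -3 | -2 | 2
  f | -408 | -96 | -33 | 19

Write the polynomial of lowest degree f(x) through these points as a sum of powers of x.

Newton's divided differences:
f[-5,-3] = (-96 - (-408)) / (-3 - (-5)) = 156
f[-3,-2] = (-33 - (-96)) / (-2 - (-3)) = 63
f[-2,2] = (19 - (-33)) / (2 - (-2)) = 13
f[-5,-3,-2] = (63 - 156) / (-2 - (-5)) = -31
f[-3,-2,2] = (13 - 63) / (2 - (-3)) = -10
f[-5,-3,-2,2] = (-10 - (-31)) / (2 - (-5)) = 3
f(x) = -408 + 156·(x + 5) + (-31)·(x + 5)(x + 3) + 3·(x + 5)(x + 3)(x + 2)
Expanding: f(x) = 3x^3 - x^2 + x - 3

f(x) = 3x^3 - x^2 + x - 3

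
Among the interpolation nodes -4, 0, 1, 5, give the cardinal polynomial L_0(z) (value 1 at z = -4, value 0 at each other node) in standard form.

L_0(z) = z(z - 1)(z - 5) / [(-4)·(-5)·(-9)]
       = (z^3 - 6z^2 + 5z) / (-180)

L_0(z) = -(1/180)z^3 + (1/30)z^2 - (1/36)z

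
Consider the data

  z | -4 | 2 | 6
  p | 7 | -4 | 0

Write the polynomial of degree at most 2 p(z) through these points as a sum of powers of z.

Build the Lagrange basis polynomials:
L_0(z) = (z - 2)(z - 6) / [60] = (1/60)z^2 - (2/15)z + 1/5
L_1(z) = (z + 4)(z - 6) / [-24] = -(1/24)z^2 + (1/12)z + 1
L_2(z) = (z + 4)(z - 2) / [40] = (1/40)z^2 + (1/20)z - 1/5
p(z) = 7·L_0 + (-4)·L_1 + 0·L_2
  7·L_0(z) = (7/60)z^2 - (14/15)z + 7/5
  (-4)·L_1(z) = (1/6)z^2 - (1/3)z - 4
  0·L_2(z) = 0
Adding term by term: (17/60)z^2 - (19/15)z - 13/5

p(z) = (17/60)z^2 - (19/15)z - 13/5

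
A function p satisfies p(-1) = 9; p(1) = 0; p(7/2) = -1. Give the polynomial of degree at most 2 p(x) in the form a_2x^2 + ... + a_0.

p(x) = (41/45)x^2 - (9/2)x + 323/90

L_0(x) = (x - 1)(x - 7/2) / [9] = (1/9)x^2 - (1/2)x + 7/18
L_1(x) = (x + 1)(x - 7/2) / [-5] = -(1/5)x^2 + (1/2)x + 7/10
L_2(x) = (x + 1)(x - 1) / [45/4] = (4/45)x^2 - 4/45
p(x) = 9·L_0 + 0·L_1 + (-1)·L_2
  9·L_0(x) = x^2 - (9/2)x + 7/2
  0·L_1(x) = 0
  (-1)·L_2(x) = -(4/45)x^2 + 4/45
Adding term by term: (41/45)x^2 - (9/2)x + 323/90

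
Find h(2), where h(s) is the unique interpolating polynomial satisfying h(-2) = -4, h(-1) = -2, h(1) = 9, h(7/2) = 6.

2014/165

Evaluate each Lagrange basis at s = 2:
L_0(2) = (3)·(1)·(-3/2)/[(-1)·(-3)·(-11/2)] = 3/11
L_1(2) = (4)·(1)·(-3/2)/[(1)·(-2)·(-9/2)] = -2/3
L_2(2) = (4)·(3)·(-3/2)/[(3)·(2)·(-5/2)] = 6/5
L_3(2) = (4)·(3)·(1)/[(11/2)·(9/2)·(5/2)] = 32/165
Sum: (-4)·(3/11) + (-2)·(-2/3) + 9·(6/5) + 6·(32/165) = 2014/165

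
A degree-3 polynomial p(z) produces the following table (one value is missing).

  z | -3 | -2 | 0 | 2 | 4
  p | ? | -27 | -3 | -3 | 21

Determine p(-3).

-63

The 4 known values determine p uniquely (degree ≤ 3).
Evaluate each Lagrange basis at z = -3:
L_0(-3) = (-3)·(-5)·(-7)/[(-2)·(-4)·(-6)] = 35/16
L_1(-3) = (-1)·(-5)·(-7)/[(2)·(-2)·(-4)] = -35/16
L_2(-3) = (-1)·(-3)·(-7)/[(4)·(2)·(-2)] = 21/16
L_3(-3) = (-1)·(-3)·(-5)/[(6)·(4)·(2)] = -5/16
Sum: (-27)·(35/16) + (-3)·(-35/16) + (-3)·(21/16) + 21·(-5/16) = -63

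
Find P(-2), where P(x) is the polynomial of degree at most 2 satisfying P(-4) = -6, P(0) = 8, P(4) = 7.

L_0(-2) = (-2)·(-6)/[(-4)·(-8)] = 3/8
L_1(-2) = (2)·(-6)/[(4)·(-4)] = 3/4
L_2(-2) = (2)·(-2)/[(8)·(4)] = -1/8
Sum: (-6)·(3/8) + 8·(3/4) + 7·(-1/8) = 23/8

23/8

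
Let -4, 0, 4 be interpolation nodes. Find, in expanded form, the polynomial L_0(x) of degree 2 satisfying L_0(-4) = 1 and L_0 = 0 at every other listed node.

L_0(x) = (1/32)x^2 - (1/8)x

L_0(x) = x(x - 4) / [(-4)·(-8)]
       = (x^2 - 4x) / (32)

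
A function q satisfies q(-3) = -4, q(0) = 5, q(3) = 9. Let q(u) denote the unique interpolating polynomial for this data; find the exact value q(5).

80/9

L_0(5) = (5)·(2)/[(-3)·(-6)] = 5/9
L_1(5) = (8)·(2)/[(3)·(-3)] = -16/9
L_2(5) = (8)·(5)/[(6)·(3)] = 20/9
Sum: (-4)·(5/9) + 5·(-16/9) + 9·(20/9) = 80/9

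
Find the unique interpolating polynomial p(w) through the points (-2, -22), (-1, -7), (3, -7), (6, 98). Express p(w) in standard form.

Newton's divided differences:
p[-2,-1] = (-7 - (-22)) / (-1 - (-2)) = 15
p[-1,3] = (-7 - (-7)) / (3 - (-1)) = 0
p[3,6] = (98 - (-7)) / (6 - 3) = 35
p[-2,-1,3] = (0 - 15) / (3 - (-2)) = -3
p[-1,3,6] = (35 - 0) / (6 - (-1)) = 5
p[-2,-1,3,6] = (5 - (-3)) / (6 - (-2)) = 1
p(w) = -22 + 15·(w + 2) + (-3)·(w + 2)(w + 1) + 1·(w + 2)(w + 1)(w - 3)
Expanding: p(w) = w^3 - 3w^2 - w - 4

p(w) = w^3 - 3w^2 - w - 4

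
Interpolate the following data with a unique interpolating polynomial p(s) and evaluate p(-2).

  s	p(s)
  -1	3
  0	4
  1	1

-2

Using Newton's divided-difference form:
p[-1,0] = (4 - 3) / (0 - (-1)) = 1
p[0,1] = (1 - 4) / (1 - 0) = -3
p[-1,0,1] = (-3 - 1) / (1 - (-1)) = -2
p(-2) = 3 + 1·(-1) + (-2)·(-1)·(-2) = -2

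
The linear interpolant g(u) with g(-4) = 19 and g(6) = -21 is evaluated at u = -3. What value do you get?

15

Evaluate each Lagrange basis at u = -3:
L_0(-3) = (-9)/[(-10)] = 9/10
L_1(-3) = (1)/[(10)] = 1/10
Sum: 19·(9/10) + (-21)·(1/10) = 15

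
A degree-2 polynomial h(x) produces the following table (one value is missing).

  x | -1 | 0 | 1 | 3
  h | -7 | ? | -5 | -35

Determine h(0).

-2

The 3 known values determine h uniquely (degree ≤ 2).
Evaluate each Lagrange basis at x = 0:
L_0(0) = (-1)·(-3)/[(-2)·(-4)] = 3/8
L_1(0) = (1)·(-3)/[(2)·(-2)] = 3/4
L_2(0) = (1)·(-1)/[(4)·(2)] = -1/8
Sum: (-7)·(3/8) + (-5)·(3/4) + (-35)·(-1/8) = -2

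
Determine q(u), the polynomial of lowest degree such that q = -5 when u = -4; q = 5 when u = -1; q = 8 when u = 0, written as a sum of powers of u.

q(u) = -(1/12)u^2 + (35/12)u + 8

L_0(u) = (u + 1)u / [12] = (1/12)u^2 + (1/12)u
L_1(u) = (u + 4)u / [-3] = -(1/3)u^2 - (4/3)u
L_2(u) = (u + 4)(u + 1) / [4] = (1/4)u^2 + (5/4)u + 1
q(u) = (-5)·L_0 + 5·L_1 + 8·L_2
  (-5)·L_0(u) = -(5/12)u^2 - (5/12)u
  5·L_1(u) = -(5/3)u^2 - (20/3)u
  8·L_2(u) = 2u^2 + 10u + 8
Adding term by term: -(1/12)u^2 + (35/12)u + 8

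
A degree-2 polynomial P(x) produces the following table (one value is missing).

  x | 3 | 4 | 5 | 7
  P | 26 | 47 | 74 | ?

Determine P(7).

The 3 known values determine P uniquely (degree ≤ 2).
Evaluate each Lagrange basis at x = 7:
L_0(7) = (3)·(2)/[(-1)·(-2)] = 3
L_1(7) = (4)·(2)/[(1)·(-1)] = -8
L_2(7) = (4)·(3)/[(2)·(1)] = 6
Sum: 26·(3) + 47·(-8) + 74·(6) = 146

146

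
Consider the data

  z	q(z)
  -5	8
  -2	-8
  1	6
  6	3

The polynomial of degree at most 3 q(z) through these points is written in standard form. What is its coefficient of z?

Build the Lagrange basis polynomials:
L_0(z) = (z + 2)(z - 1)(z - 6) / [-198] = -(1/198)z^3 + (5/198)z^2 + (4/99)z - 2/33
L_1(z) = (z + 5)(z - 1)(z - 6) / [72] = (1/72)z^3 - (1/36)z^2 - (29/72)z + 5/12
L_2(z) = (z + 5)(z + 2)(z - 6) / [-90] = -(1/90)z^3 - (1/90)z^2 + (16/45)z + 2/3
L_3(z) = (z + 5)(z + 2)(z - 1) / [440] = (1/440)z^3 + (3/220)z^2 + (3/440)z - 1/44
q(z) = 8·L_0 + (-8)·L_1 + 6·L_2 + 3·L_3
Only the coefficient of z is needed; take it from each L_i and combine:
8·(4/99) + (-8)·(-29/72) + 6·(16/45) + 3·(3/440) = 7523/1320

7523/1320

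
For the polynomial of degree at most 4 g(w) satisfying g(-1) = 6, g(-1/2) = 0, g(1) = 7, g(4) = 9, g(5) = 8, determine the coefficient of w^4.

L_0(w) = (w + 1/2)(w - 1)(w - 4)(w - 5) / [30] = (1/30)w^4 - (19/60)w^3 + (4/5)w^2 - (11/60)w - 1/3
L_1(w) = (w + 1)(w - 1)(w - 4)(w - 5) / [-297/16] = -(16/297)w^4 + (16/33)w^3 - (304/297)w^2 - (16/33)w + 320/297
L_2(w) = (w + 1)(w + 1/2)(w - 4)(w - 5) / [36] = (1/36)w^4 - (5/24)w^3 + (7/36)w^2 + (17/24)w + 5/18
L_3(w) = (w + 1)(w + 1/2)(w - 1)(w - 5) / [-135/2] = -(2/135)w^4 + (1/15)w^3 + (7/135)w^2 - (1/15)w - 1/27
L_4(w) = (w + 1)(w + 1/2)(w - 1)(w - 4) / [132] = (1/132)w^4 - (7/264)w^3 - (1/44)w^2 + (7/264)w + 1/66
g(w) = 6·L_0 + 0·L_1 + 7·L_2 + 9·L_3 + 8·L_4
Only the coefficient of w^4 is needed; take it from each L_i and combine:
6·(1/30) + 0·(-16/297) + 7·(1/36) + 9·(-2/135) + 8·(1/132) = 637/1980

637/1980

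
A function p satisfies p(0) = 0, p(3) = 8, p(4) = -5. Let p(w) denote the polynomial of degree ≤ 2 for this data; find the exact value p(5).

Evaluate each Lagrange basis at w = 5:
L_0(5) = (2)·(1)/[(-3)·(-4)] = 1/6
L_1(5) = (5)·(1)/[(3)·(-1)] = -5/3
L_2(5) = (5)·(2)/[(4)·(1)] = 5/2
Sum: 0 + 8·(-5/3) + (-5)·(5/2) = -155/6

-155/6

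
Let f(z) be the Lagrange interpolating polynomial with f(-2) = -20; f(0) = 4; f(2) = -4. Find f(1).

4

Evaluate each Lagrange basis at z = 1:
L_0(1) = (1)·(-1)/[(-2)·(-4)] = -1/8
L_1(1) = (3)·(-1)/[(2)·(-2)] = 3/4
L_2(1) = (3)·(1)/[(4)·(2)] = 3/8
Sum: (-20)·(-1/8) + 4·(3/4) + (-4)·(3/8) = 4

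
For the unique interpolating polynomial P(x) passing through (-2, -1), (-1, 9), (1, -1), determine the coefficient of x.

L_0(x) = (x + 1)(x - 1) / [3] = (1/3)x^2 - 1/3
L_1(x) = (x + 2)(x - 1) / [-2] = -(1/2)x^2 - (1/2)x + 1
L_2(x) = (x + 2)(x + 1) / [6] = (1/6)x^2 + (1/2)x + 1/3
P(x) = (-1)·L_0 + 9·L_1 + (-1)·L_2
Only the coefficient of x is needed; take it from each L_i and combine:
(-1)·(0) + 9·(-1/2) + (-1)·(1/2) = -5

-5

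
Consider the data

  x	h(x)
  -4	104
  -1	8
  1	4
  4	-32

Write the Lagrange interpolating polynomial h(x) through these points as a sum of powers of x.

h(x) = -x^3 + 2x^2 - x + 4

Build the Lagrange basis polynomials:
L_0(x) = (x + 1)(x - 1)(x - 4) / [-120] = -(1/120)x^3 + (1/30)x^2 + (1/120)x - 1/30
L_1(x) = (x + 4)(x - 1)(x - 4) / [30] = (1/30)x^3 - (1/30)x^2 - (8/15)x + 8/15
L_2(x) = (x + 4)(x + 1)(x - 4) / [-30] = -(1/30)x^3 - (1/30)x^2 + (8/15)x + 8/15
L_3(x) = (x + 4)(x + 1)(x - 1) / [120] = (1/120)x^3 + (1/30)x^2 - (1/120)x - 1/30
h(x) = 104·L_0 + 8·L_1 + 4·L_2 + (-32)·L_3
  104·L_0(x) = -(13/15)x^3 + (52/15)x^2 + (13/15)x - 52/15
  8·L_1(x) = (4/15)x^3 - (4/15)x^2 - (64/15)x + 64/15
  4·L_2(x) = -(2/15)x^3 - (2/15)x^2 + (32/15)x + 32/15
  (-32)·L_3(x) = -(4/15)x^3 - (16/15)x^2 + (4/15)x + 16/15
Adding term by term: -x^3 + 2x^2 - x + 4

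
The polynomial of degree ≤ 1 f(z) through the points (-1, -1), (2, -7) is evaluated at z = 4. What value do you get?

-11

Evaluate each Lagrange basis at z = 4:
L_0(4) = (2)/[(-3)] = -2/3
L_1(4) = (5)/[(3)] = 5/3
Sum: (-1)·(-2/3) + (-7)·(5/3) = -11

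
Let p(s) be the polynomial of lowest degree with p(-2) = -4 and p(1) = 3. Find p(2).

16/3

L_0(2) = (1)/[(-3)] = -1/3
L_1(2) = (4)/[(3)] = 4/3
Sum: (-4)·(-1/3) + 3·(4/3) = 16/3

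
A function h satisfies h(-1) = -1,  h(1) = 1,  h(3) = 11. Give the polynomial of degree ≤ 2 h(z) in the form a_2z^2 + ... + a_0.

L_0(z) = (z - 1)(z - 3) / [8] = (1/8)z^2 - (1/2)z + 3/8
L_1(z) = (z + 1)(z - 3) / [-4] = -(1/4)z^2 + (1/2)z + 3/4
L_2(z) = (z + 1)(z - 1) / [8] = (1/8)z^2 - 1/8
h(z) = (-1)·L_0 + 1·L_1 + 11·L_2
  (-1)·L_0(z) = -(1/8)z^2 + (1/2)z - 3/8
  1·L_1(z) = -(1/4)z^2 + (1/2)z + 3/4
  11·L_2(z) = (11/8)z^2 - 11/8
Adding term by term: z^2 + z - 1

h(z) = z^2 + z - 1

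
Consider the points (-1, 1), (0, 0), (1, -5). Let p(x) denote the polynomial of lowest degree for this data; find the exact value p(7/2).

-35

Evaluate each Lagrange basis at x = 7/2:
L_0(7/2) = (7/2)·(5/2)/[(-1)·(-2)] = 35/8
L_1(7/2) = (9/2)·(5/2)/[(1)·(-1)] = -45/4
L_2(7/2) = (9/2)·(7/2)/[(2)·(1)] = 63/8
Sum: 1·(35/8) + 0 + (-5)·(63/8) = -35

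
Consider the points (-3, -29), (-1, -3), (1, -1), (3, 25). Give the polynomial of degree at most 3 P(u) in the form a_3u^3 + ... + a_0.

P(u) = u^3 - 2

Build the Lagrange basis polynomials:
L_0(u) = (u + 1)(u - 1)(u - 3) / [-48] = -(1/48)u^3 + (1/16)u^2 + (1/48)u - 1/16
L_1(u) = (u + 3)(u - 1)(u - 3) / [16] = (1/16)u^3 - (1/16)u^2 - (9/16)u + 9/16
L_2(u) = (u + 3)(u + 1)(u - 3) / [-16] = -(1/16)u^3 - (1/16)u^2 + (9/16)u + 9/16
L_3(u) = (u + 3)(u + 1)(u - 1) / [48] = (1/48)u^3 + (1/16)u^2 - (1/48)u - 1/16
P(u) = (-29)·L_0 + (-3)·L_1 + (-1)·L_2 + 25·L_3
  (-29)·L_0(u) = (29/48)u^3 - (29/16)u^2 - (29/48)u + 29/16
  (-3)·L_1(u) = -(3/16)u^3 + (3/16)u^2 + (27/16)u - 27/16
  (-1)·L_2(u) = (1/16)u^3 + (1/16)u^2 - (9/16)u - 9/16
  25·L_3(u) = (25/48)u^3 + (25/16)u^2 - (25/48)u - 25/16
Adding term by term: u^3 - 2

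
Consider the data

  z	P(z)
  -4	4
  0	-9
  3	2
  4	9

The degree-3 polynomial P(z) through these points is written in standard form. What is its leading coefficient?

-13/672

The leading coefficient equals the top divided difference P[-4,0,3,4].
P[-4,0] = (-9 - 4) / (0 - (-4)) = -13/4
P[0,3] = (2 - (-9)) / (3 - 0) = 11/3
P[3,4] = (9 - 2) / (4 - 3) = 7
P[-4,0,3] = (11/3 - (-13/4)) / (3 - (-4)) = 83/84
P[0,3,4] = (7 - 11/3) / (4 - 0) = 5/6
P[-4,0,3,4] = (5/6 - 83/84) / (4 - (-4)) = -13/672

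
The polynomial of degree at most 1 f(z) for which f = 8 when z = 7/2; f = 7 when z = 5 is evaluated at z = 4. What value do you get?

23/3

Evaluate each Lagrange basis at z = 4:
L_0(4) = (-1)/[(-3/2)] = 2/3
L_1(4) = (1/2)/[(3/2)] = 1/3
Sum: 8·(2/3) + 7·(1/3) = 23/3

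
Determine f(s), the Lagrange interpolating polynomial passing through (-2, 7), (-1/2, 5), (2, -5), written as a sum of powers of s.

f(s) = -(2/3)s^2 - 3s + 11/3

Build the Lagrange basis polynomials:
L_0(s) = (s + 1/2)(s - 2) / [6] = (1/6)s^2 - (1/4)s - 1/6
L_1(s) = (s + 2)(s - 2) / [-15/4] = -(4/15)s^2 + 16/15
L_2(s) = (s + 2)(s + 1/2) / [10] = (1/10)s^2 + (1/4)s + 1/10
f(s) = 7·L_0 + 5·L_1 + (-5)·L_2
  7·L_0(s) = (7/6)s^2 - (7/4)s - 7/6
  5·L_1(s) = -(4/3)s^2 + 16/3
  (-5)·L_2(s) = -(1/2)s^2 - (5/4)s - 1/2
Adding term by term: -(2/3)s^2 - 3s + 11/3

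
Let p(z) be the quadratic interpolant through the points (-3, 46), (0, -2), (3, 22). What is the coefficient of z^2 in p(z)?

4

The leading coefficient equals the top divided difference p[-3,0,3].
p[-3,0] = (-2 - 46) / (0 - (-3)) = -16
p[0,3] = (22 - (-2)) / (3 - 0) = 8
p[-3,0,3] = (8 - (-16)) / (3 - (-3)) = 4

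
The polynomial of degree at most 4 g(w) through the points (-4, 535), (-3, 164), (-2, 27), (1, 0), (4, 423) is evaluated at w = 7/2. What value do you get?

955/4

Evaluate each Lagrange basis at w = 7/2:
L_0(7/2) = (13/2)·(11/2)·(5/2)·(-1/2)/[(-1)·(-2)·(-5)·(-8)] = -143/256
L_1(7/2) = (15/2)·(11/2)·(5/2)·(-1/2)/[(1)·(-1)·(-4)·(-7)] = 825/448
L_2(7/2) = (15/2)·(13/2)·(5/2)·(-1/2)/[(2)·(1)·(-3)·(-6)] = -325/192
L_3(7/2) = (15/2)·(13/2)·(11/2)·(-1/2)/[(5)·(4)·(3)·(-3)] = 143/192
L_4(7/2) = (15/2)·(13/2)·(11/2)·(5/2)/[(8)·(7)·(6)·(3)] = 3575/5376
Sum: 535·(-143/256) + 164·(825/448) + 27·(-325/192) + 0 + 423·(3575/5376) = 955/4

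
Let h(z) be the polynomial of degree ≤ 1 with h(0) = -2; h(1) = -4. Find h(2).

-6

Evaluate each Lagrange basis at z = 2:
L_0(2) = (1)/[(-1)] = -1
L_1(2) = (2)/[(1)] = 2
Sum: (-2)·(-1) + (-4)·(2) = -6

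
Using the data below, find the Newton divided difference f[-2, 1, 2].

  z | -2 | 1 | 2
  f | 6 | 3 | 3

f[-2,1] = (3 - 6) / (1 - (-2)) = -1
f[1,2] = (3 - 3) / (2 - 1) = 0
f[-2,1,2] = (0 - (-1)) / (2 - (-2)) = 1/4

1/4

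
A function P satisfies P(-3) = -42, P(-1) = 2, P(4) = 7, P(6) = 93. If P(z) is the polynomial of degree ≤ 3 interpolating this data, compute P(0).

L_0(0) = (1)·(-4)·(-6)/[(-2)·(-7)·(-9)] = -4/21
L_1(0) = (3)·(-4)·(-6)/[(2)·(-5)·(-7)] = 36/35
L_2(0) = (3)·(1)·(-6)/[(7)·(5)·(-2)] = 9/35
L_3(0) = (3)·(1)·(-4)/[(9)·(7)·(2)] = -2/21
Sum: (-42)·(-4/21) + 2·(36/35) + 7·(9/35) + 93·(-2/21) = 3

3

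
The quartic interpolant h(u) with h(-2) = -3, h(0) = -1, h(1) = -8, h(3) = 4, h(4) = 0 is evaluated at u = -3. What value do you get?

Using Newton's divided-difference form:
h[-2,0] = (-1 - (-3)) / (0 - (-2)) = 1
h[0,1] = (-8 - (-1)) / (1 - 0) = -7
h[1,3] = (4 - (-8)) / (3 - 1) = 6
h[3,4] = (0 - 4) / (4 - 3) = -4
h[-2,0,1] = (-7 - 1) / (1 - (-2)) = -8/3
h[0,1,3] = (6 - (-7)) / (3 - 0) = 13/3
h[1,3,4] = (-4 - 6) / (4 - 1) = -10/3
h[-2,0,1,3] = (13/3 - (-8/3)) / (3 - (-2)) = 7/5
h[0,1,3,4] = (-10/3 - 13/3) / (4 - 0) = -23/12
h[-2,0,1,3,4] = (-23/12 - 7/5) / (4 - (-2)) = -199/360
h(-3) = -3 + 1·(-1) + (-8/3)·(-1)·(-3) + (7/5)·(-1)·(-3)·(-4) + (-199/360)·(-1)·(-3)·(-4)·(-6) = -343/5

-343/5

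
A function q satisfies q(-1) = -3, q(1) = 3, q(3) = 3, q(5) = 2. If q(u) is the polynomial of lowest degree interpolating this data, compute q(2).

55/16

Using Newton's divided-difference form:
q[-1,1] = (3 - (-3)) / (1 - (-1)) = 3
q[1,3] = (3 - 3) / (3 - 1) = 0
q[3,5] = (2 - 3) / (5 - 3) = -1/2
q[-1,1,3] = (0 - 3) / (3 - (-1)) = -3/4
q[1,3,5] = (-1/2 - 0) / (5 - 1) = -1/8
q[-1,1,3,5] = (-1/8 - (-3/4)) / (5 - (-1)) = 5/48
q(2) = -3 + 3·(3) + (-3/4)·(3)·(1) + (5/48)·(3)·(1)·(-1) = 55/16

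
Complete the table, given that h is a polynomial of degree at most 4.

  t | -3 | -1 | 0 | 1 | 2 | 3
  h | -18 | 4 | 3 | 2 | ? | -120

The 5 known values determine h uniquely (degree ≤ 4).
Evaluate each Lagrange basis at t = 2:
L_0(2) = (3)·(2)·(1)·(-1)/[(-2)·(-3)·(-4)·(-6)] = -1/24
L_1(2) = (5)·(2)·(1)·(-1)/[(2)·(-1)·(-2)·(-4)] = 5/8
L_2(2) = (5)·(3)·(1)·(-1)/[(3)·(1)·(-1)·(-3)] = -5/3
L_3(2) = (5)·(3)·(2)·(-1)/[(4)·(2)·(1)·(-2)] = 15/8
L_4(2) = (5)·(3)·(2)·(1)/[(6)·(4)·(3)·(2)] = 5/24
Sum: (-18)·(-1/24) + 4·(5/8) + 3·(-5/3) + 2·(15/8) + (-120)·(5/24) = -23

-23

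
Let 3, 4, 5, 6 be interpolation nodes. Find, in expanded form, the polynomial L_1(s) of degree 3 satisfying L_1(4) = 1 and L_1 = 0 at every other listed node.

L_1(s) = (1/2)s^3 - 7s^2 + (63/2)s - 45

L_1(s) = (s - 3)(s - 5)(s - 6) / [(1)·(-1)·(-2)]
       = (s^3 - 14s^2 + 63s - 90) / (2)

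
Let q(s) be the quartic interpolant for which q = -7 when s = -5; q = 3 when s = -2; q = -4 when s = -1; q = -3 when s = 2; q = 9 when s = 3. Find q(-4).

143/20

Using Newton's divided-difference form:
q[-5,-2] = (3 - (-7)) / (-2 - (-5)) = 10/3
q[-2,-1] = (-4 - 3) / (-1 - (-2)) = -7
q[-1,2] = (-3 - (-4)) / (2 - (-1)) = 1/3
q[2,3] = (9 - (-3)) / (3 - 2) = 12
q[-5,-2,-1] = (-7 - 10/3) / (-1 - (-5)) = -31/12
q[-2,-1,2] = (1/3 - (-7)) / (2 - (-2)) = 11/6
q[-1,2,3] = (12 - 1/3) / (3 - (-1)) = 35/12
q[-5,-2,-1,2] = (11/6 - (-31/12)) / (2 - (-5)) = 53/84
q[-2,-1,2,3] = (35/12 - 11/6) / (3 - (-2)) = 13/60
q[-5,-2,-1,2,3] = (13/60 - 53/84) / (3 - (-5)) = -29/560
q(-4) = -7 + (10/3)·(1) + (-31/12)·(1)·(-2) + (53/84)·(1)·(-2)·(-3) + (-29/560)·(1)·(-2)·(-3)·(-6) = 143/20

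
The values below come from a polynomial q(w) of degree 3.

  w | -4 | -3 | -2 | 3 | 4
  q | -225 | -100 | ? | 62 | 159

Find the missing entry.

The 4 known values determine q uniquely (degree ≤ 3).
Evaluate each Lagrange basis at w = -2:
L_0(-2) = (1)·(-5)·(-6)/[(-1)·(-7)·(-8)] = -15/28
L_1(-2) = (2)·(-5)·(-6)/[(1)·(-6)·(-7)] = 10/7
L_2(-2) = (2)·(1)·(-6)/[(7)·(6)·(-1)] = 2/7
L_3(-2) = (2)·(1)·(-5)/[(8)·(7)·(1)] = -5/28
Sum: (-225)·(-15/28) + (-100)·(10/7) + 62·(2/7) + 159·(-5/28) = -33

-33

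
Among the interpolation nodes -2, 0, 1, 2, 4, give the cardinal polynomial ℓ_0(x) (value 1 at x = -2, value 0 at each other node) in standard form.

ℓ_0(x) = (1/144)x^4 - (7/144)x^3 + (7/72)x^2 - (1/18)x

ℓ_0(x) = x(x - 1)(x - 2)(x - 4) / [(-2)·(-3)·(-4)·(-6)]
       = (x^4 - 7x^3 + 14x^2 - 8x) / (144)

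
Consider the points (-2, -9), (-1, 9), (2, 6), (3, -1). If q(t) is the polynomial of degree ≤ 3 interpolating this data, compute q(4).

-9/2

Evaluate each Lagrange basis at t = 4:
L_0(4) = (5)·(2)·(1)/[(-1)·(-4)·(-5)] = -1/2
L_1(4) = (6)·(2)·(1)/[(1)·(-3)·(-4)] = 1
L_2(4) = (6)·(5)·(1)/[(4)·(3)·(-1)] = -5/2
L_3(4) = (6)·(5)·(2)/[(5)·(4)·(1)] = 3
Sum: (-9)·(-1/2) + 9·(1) + 6·(-5/2) + (-1)·(3) = -9/2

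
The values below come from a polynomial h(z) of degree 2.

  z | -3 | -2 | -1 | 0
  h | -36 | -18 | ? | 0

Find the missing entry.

-6

The 3 known values determine h uniquely (degree ≤ 2).
Evaluate each Lagrange basis at z = -1:
L_0(-1) = (1)·(-1)/[(-1)·(-3)] = -1/3
L_1(-1) = (2)·(-1)/[(1)·(-2)] = 1
L_2(-1) = (2)·(1)/[(3)·(2)] = 1/3
Sum: (-36)·(-1/3) + (-18)·(1) + 0 = -6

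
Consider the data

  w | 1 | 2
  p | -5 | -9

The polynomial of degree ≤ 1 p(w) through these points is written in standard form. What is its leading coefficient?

-4

L_0(w) = (w - 2) / [-1] = -w + 2
L_1(w) = (w - 1) / [1] = w - 1
p(w) = (-5)·L_0 + (-9)·L_1
Only the coefficient of w is needed; take it from each L_i and combine:
(-5)·(-1) + (-9)·(1) = -4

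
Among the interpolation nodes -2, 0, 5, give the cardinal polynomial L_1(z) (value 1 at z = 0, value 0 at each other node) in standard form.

L_1(z) = (z + 2)(z - 5) / [(2)·(-5)]
       = (z^2 - 3z - 10) / (-10)

L_1(z) = -(1/10)z^2 + (3/10)z + 1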